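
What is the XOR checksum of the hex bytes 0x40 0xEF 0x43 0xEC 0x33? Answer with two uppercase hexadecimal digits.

33

XOR the bytes together:
  start with 0x40
  0x40 ⊕ 0xEF = 0xAF
  0xAF ⊕ 0x43 = 0xEC
  0xEC ⊕ 0xEC = 0x00
  0x00 ⊕ 0x33 = 0x33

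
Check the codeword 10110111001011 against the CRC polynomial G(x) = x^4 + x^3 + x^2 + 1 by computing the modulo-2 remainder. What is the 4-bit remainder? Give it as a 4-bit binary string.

Modulo-2 division of 10110111001011 by 11101:
  pos 0: 10110 XOR 11101 = 01011
  pos 1: 10111 XOR 11101 = 01010
  pos 2: 10101 XOR 11101 = 01000
  pos 3: 10001 XOR 11101 = 01100
  pos 4: 11000 XOR 11101 = 00101
  pos 6: 10101 XOR 11101 = 01000
  pos 7: 10000 XOR 11101 = 01101
  pos 8: 11011 XOR 11101 = 00110
Remainder = 1101 (nonzero — an error is detected).

1101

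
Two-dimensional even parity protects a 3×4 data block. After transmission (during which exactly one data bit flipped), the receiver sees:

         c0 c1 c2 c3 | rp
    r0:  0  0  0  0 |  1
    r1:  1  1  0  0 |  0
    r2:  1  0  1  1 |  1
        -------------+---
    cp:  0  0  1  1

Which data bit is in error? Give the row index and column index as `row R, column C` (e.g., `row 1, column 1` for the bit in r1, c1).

Recompute each row's even parity and compare to rp:
  r0: data parity 0, sent rp 1 → mismatch
  r1: data parity 0, sent rp 0 → ok
  r2: data parity 1, sent rp 1 → ok
Recompute each column's even parity and compare to cp:
  c0: data parity 0, sent cp 0 → ok
  c1: data parity 1, sent cp 0 → mismatch
  c2: data parity 1, sent cp 1 → ok
  c3: data parity 1, sent cp 1 → ok
Exactly one row (r0) and one column (c1) fail → the flipped bit is at their intersection.

row 0, column 1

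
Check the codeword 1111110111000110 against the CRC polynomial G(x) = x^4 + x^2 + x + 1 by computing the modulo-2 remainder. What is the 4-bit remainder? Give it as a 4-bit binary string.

0111

Modulo-2 division of 1111110111000110 by 10111:
  pos 0: 11111 XOR 10111 = 01000
  pos 1: 10001 XOR 10111 = 00110
  pos 3: 11001 XOR 10111 = 01110
  pos 4: 11101 XOR 10111 = 01010
  pos 5: 10101 XOR 10111 = 00010
  pos 8: 10000 XOR 10111 = 00111
  pos 10: 11111 XOR 10111 = 01000
  pos 11: 10000 XOR 10111 = 00111
Remainder = 0111 (nonzero — an error is detected).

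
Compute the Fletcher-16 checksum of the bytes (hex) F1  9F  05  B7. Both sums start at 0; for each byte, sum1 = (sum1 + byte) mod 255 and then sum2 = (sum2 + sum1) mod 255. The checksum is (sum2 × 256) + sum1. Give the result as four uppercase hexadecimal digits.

684E

Running sums (mod 255):
  after byte 0 (F1): sum1=241, sum2=241
  after byte 1 (9F): sum1=145, sum2=131
  after byte 2 (05): sum1=150, sum2=26
  after byte 3 (B7): sum1=78, sum2=104
Checksum = sum2·256 + sum1 = 104·256 + 78 = 26702 = 0x684E.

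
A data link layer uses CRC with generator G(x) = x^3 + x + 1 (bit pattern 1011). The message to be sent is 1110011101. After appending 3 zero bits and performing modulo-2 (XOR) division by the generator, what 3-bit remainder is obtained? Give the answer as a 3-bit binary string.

Append 3 zeros: 1110011101000. Divide by 1011 (XOR where the leading bit is 1):
  pos 0: 1110 XOR 1011 = 0101
  pos 1: 1010 XOR 1011 = 0001
  pos 4: 1111 XOR 1011 = 0100
  pos 5: 1000 XOR 1011 = 0011
  pos 7: 1110 XOR 1011 = 0101
  pos 8: 1010 XOR 1011 = 0001
Remainder (last 3 bits) = 010. This is the CRC / FCS.

010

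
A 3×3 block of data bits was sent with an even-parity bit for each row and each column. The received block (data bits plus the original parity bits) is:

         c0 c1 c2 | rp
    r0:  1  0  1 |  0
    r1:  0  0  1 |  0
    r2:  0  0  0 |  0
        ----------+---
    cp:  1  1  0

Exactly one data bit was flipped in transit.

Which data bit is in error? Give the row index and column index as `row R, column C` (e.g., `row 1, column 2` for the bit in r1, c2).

row 1, column 1

Recompute each row's even parity and compare to rp:
  r0: data parity 0, sent rp 0 → ok
  r1: data parity 1, sent rp 0 → mismatch
  r2: data parity 0, sent rp 0 → ok
Recompute each column's even parity and compare to cp:
  c0: data parity 1, sent cp 1 → ok
  c1: data parity 0, sent cp 1 → mismatch
  c2: data parity 0, sent cp 0 → ok
Exactly one row (r1) and one column (c1) fail → the flipped bit is at their intersection.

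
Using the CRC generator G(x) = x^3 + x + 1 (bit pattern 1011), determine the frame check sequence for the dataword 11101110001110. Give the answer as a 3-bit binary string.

Append 3 zeros: 11101110001110000. Divide by 1011 (XOR where the leading bit is 1):
  pos 0: 1110 XOR 1011 = 0101
  pos 1: 1011 XOR 1011 = 0000
  pos 5: 1100 XOR 1011 = 0111
  pos 6: 1110 XOR 1011 = 0101
  pos 7: 1011 XOR 1011 = 0000
  pos 11: 1100 XOR 1011 = 0111
  pos 12: 1110 XOR 1011 = 0101
  pos 13: 1010 XOR 1011 = 0001
Remainder (last 3 bits) = 001. This is the CRC / FCS.

001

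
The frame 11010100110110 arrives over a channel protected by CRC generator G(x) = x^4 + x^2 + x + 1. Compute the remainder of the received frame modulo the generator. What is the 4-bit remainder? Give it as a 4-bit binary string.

Modulo-2 division of 11010100110110 by 10111:
  pos 0: 11010 XOR 10111 = 01101
  pos 1: 11011 XOR 10111 = 01100
  pos 2: 11000 XOR 10111 = 01111
  pos 3: 11110 XOR 10111 = 01001
  pos 4: 10011 XOR 10111 = 00100
  pos 6: 10010 XOR 10111 = 00101
  pos 8: 10111 XOR 10111 = 00000
Remainder = 0000 (zero — the frame passes the CRC check).

0000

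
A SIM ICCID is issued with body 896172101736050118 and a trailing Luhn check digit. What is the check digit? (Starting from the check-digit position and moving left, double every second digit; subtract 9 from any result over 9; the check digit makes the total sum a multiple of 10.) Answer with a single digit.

0

Partial digits right→left: 8 1 1 0 5 0 6 3 7 1 0 1 2 7 1 6 9 8
Double every second digit counting from the check-digit position (so the 1st, 3rd, 5th, ... of the partial from the right).
  doubled (with −9 where >9): 7 2 1 3 5 0 4 2 9 → sum 33
  kept as-is: 1 0 0 3 1 1 7 6 8 → sum 27
Total = 33 + 27 = 60.
Check digit = (10 − (60 mod 10)) mod 10 = 0.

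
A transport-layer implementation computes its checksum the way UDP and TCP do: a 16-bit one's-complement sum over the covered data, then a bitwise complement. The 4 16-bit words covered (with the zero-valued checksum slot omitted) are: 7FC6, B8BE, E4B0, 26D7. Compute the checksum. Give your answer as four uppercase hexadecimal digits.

BBF2

One's-complement addition (fold any carry out of bit 15 back into bit 0):
  0x7FC6 + 0xB8BE = 0x13884 → wrap carry → 0x3885
  0x3885 + 0xE4B0 = 0x11D35 → wrap carry → 0x1D36
  0x1D36 + 0x26D7 = 0x0440D
One's-complement sum = 0x440D.
Checksum = ~0x440D & 0xFFFF = 0xBBF2.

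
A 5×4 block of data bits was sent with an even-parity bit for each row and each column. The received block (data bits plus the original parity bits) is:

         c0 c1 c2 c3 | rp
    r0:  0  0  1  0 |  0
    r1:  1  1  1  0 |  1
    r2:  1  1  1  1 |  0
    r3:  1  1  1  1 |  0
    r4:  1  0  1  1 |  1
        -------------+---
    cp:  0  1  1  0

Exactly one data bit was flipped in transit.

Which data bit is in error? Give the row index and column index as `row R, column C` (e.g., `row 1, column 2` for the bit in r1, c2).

Recompute each row's even parity and compare to rp:
  r0: data parity 1, sent rp 0 → mismatch
  r1: data parity 1, sent rp 1 → ok
  r2: data parity 0, sent rp 0 → ok
  r3: data parity 0, sent rp 0 → ok
  r4: data parity 1, sent rp 1 → ok
Recompute each column's even parity and compare to cp:
  c0: data parity 0, sent cp 0 → ok
  c1: data parity 1, sent cp 1 → ok
  c2: data parity 1, sent cp 1 → ok
  c3: data parity 1, sent cp 0 → mismatch
Exactly one row (r0) and one column (c3) fail → the flipped bit is at their intersection.

row 0, column 3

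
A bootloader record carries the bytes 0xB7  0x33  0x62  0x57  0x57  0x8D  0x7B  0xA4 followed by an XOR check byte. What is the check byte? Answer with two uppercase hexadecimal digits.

XOR the bytes together:
  start with 0xB7
  0xB7 ⊕ 0x33 = 0x84
  0x84 ⊕ 0x62 = 0xE6
  0xE6 ⊕ 0x57 = 0xB1
  0xB1 ⊕ 0x57 = 0xE6
  0xE6 ⊕ 0x8D = 0x6B
  0x6B ⊕ 0x7B = 0x10
  0x10 ⊕ 0xA4 = 0xB4

B4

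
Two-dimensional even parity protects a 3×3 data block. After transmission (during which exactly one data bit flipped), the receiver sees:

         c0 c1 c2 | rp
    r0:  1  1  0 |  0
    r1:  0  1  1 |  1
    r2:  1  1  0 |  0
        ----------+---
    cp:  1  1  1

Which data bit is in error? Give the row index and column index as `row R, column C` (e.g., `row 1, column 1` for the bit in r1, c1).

row 1, column 0

Recompute each row's even parity and compare to rp:
  r0: data parity 0, sent rp 0 → ok
  r1: data parity 0, sent rp 1 → mismatch
  r2: data parity 0, sent rp 0 → ok
Recompute each column's even parity and compare to cp:
  c0: data parity 0, sent cp 1 → mismatch
  c1: data parity 1, sent cp 1 → ok
  c2: data parity 1, sent cp 1 → ok
Exactly one row (r1) and one column (c0) fail → the flipped bit is at their intersection.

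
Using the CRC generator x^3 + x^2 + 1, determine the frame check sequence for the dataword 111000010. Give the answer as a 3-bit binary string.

Append 3 zeros: 111000010000. Divide by 1101 (XOR where the leading bit is 1):
  pos 0: 1110 XOR 1101 = 0011
  pos 2: 1100 XOR 1101 = 0001
  pos 5: 1010 XOR 1101 = 0111
  pos 6: 1110 XOR 1101 = 0011
  pos 8: 1100 XOR 1101 = 0001
Remainder (last 3 bits) = 001. This is the CRC / FCS.

001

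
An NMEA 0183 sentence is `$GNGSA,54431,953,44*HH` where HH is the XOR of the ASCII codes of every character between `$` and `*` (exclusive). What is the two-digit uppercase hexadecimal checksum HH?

XOR the ASCII codes of the payload characters:
  'G' = 0x47 → acc = 0x47
  'N' = 0x4E → acc = 0x09
  'G' = 0x47 → acc = 0x4E
  'S' = 0x53 → acc = 0x1D
  'A' = 0x41 → acc = 0x5C
  ',' = 0x2C → acc = 0x70
  '5' = 0x35 → acc = 0x45
  '4' = 0x34 → acc = 0x71
  '4' = 0x34 → acc = 0x45
  '3' = 0x33 → acc = 0x76
  '1' = 0x31 → acc = 0x47
  ',' = 0x2C → acc = 0x6B
  '9' = 0x39 → acc = 0x52
  '5' = 0x35 → acc = 0x67
  '3' = 0x33 → acc = 0x54
  ',' = 0x2C → acc = 0x78
  '4' = 0x34 → acc = 0x4C
  '4' = 0x34 → acc = 0x78
Checksum = 0x78.

78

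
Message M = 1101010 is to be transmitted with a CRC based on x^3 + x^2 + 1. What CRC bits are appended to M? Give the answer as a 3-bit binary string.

Append 3 zeros: 1101010000. Divide by 1101 (XOR where the leading bit is 1):
  pos 0: 1101 XOR 1101 = 0000
  pos 5: 1000 XOR 1101 = 0101
  pos 6: 1010 XOR 1101 = 0111
Remainder (last 3 bits) = 111. This is the CRC / FCS.

111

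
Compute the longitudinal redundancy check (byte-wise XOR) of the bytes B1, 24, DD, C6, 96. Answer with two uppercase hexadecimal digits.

XOR the bytes together:
  start with 0xB1
  0xB1 ⊕ 0x24 = 0x95
  0x95 ⊕ 0xDD = 0x48
  0x48 ⊕ 0xC6 = 0x8E
  0x8E ⊕ 0x96 = 0x18

18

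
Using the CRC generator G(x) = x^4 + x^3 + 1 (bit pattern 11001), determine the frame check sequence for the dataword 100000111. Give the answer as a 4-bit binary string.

Append 4 zeros: 1000001110000. Divide by 11001 (XOR where the leading bit is 1):
  pos 0: 10000 XOR 11001 = 01001
  pos 1: 10010 XOR 11001 = 01011
  pos 2: 10111 XOR 11001 = 01110
  pos 3: 11101 XOR 11001 = 00100
  pos 5: 10010 XOR 11001 = 01011
  pos 6: 10110 XOR 11001 = 01111
  pos 7: 11110 XOR 11001 = 00111
Remainder (last 4 bits) = 1110. This is the CRC / FCS.

1110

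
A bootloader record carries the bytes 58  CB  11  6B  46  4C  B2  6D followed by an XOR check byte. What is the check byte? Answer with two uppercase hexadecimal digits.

3C

XOR the bytes together:
  start with 0x58
  0x58 ⊕ 0xCB = 0x93
  0x93 ⊕ 0x11 = 0x82
  0x82 ⊕ 0x6B = 0xE9
  0xE9 ⊕ 0x46 = 0xAF
  0xAF ⊕ 0x4C = 0xE3
  0xE3 ⊕ 0xB2 = 0x51
  0x51 ⊕ 0x6D = 0x3C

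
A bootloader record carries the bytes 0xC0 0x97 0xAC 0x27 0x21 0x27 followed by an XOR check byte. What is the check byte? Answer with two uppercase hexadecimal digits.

DA

XOR the bytes together:
  start with 0xC0
  0xC0 ⊕ 0x97 = 0x57
  0x57 ⊕ 0xAC = 0xFB
  0xFB ⊕ 0x27 = 0xDC
  0xDC ⊕ 0x21 = 0xFD
  0xFD ⊕ 0x27 = 0xDA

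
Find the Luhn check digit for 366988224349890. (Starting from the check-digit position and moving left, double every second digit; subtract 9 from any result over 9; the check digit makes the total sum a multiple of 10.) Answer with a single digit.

Partial digits right→left: 0 9 8 9 4 3 4 2 2 8 8 9 6 6 3
Double every second digit counting from the check-digit position (so the 1st, 3rd, 5th, ... of the partial from the right).
  doubled (with −9 where >9): 0 7 8 8 4 7 3 6 → sum 43
  kept as-is: 9 9 3 2 8 9 6 → sum 46
Total = 43 + 46 = 89.
Check digit = (10 − (89 mod 10)) mod 10 = 1.

1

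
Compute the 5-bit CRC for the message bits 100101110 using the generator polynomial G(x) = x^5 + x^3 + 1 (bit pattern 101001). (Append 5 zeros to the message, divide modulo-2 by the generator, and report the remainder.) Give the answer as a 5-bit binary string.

00011

Append 5 zeros: 10010111000000. Divide by 101001 (XOR where the leading bit is 1):
  pos 0: 100101 XOR 101001 = 001100
  pos 2: 110011 XOR 101001 = 011010
  pos 3: 110100 XOR 101001 = 011101
  pos 4: 111010 XOR 101001 = 010011
  pos 5: 100110 XOR 101001 = 001111
  pos 7: 111100 XOR 101001 = 010101
  pos 8: 101010 XOR 101001 = 000011
Remainder (last 5 bits) = 00011. This is the CRC / FCS.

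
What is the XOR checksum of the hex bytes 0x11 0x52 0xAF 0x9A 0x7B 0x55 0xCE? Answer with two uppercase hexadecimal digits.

XOR the bytes together:
  start with 0x11
  0x11 ⊕ 0x52 = 0x43
  0x43 ⊕ 0xAF = 0xEC
  0xEC ⊕ 0x9A = 0x76
  0x76 ⊕ 0x7B = 0x0D
  0x0D ⊕ 0x55 = 0x58
  0x58 ⊕ 0xCE = 0x96

96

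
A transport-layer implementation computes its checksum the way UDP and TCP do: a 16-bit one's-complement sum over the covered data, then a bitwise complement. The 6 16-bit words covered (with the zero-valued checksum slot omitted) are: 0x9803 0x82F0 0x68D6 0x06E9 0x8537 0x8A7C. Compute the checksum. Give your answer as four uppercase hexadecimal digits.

One's-complement addition (fold any carry out of bit 15 back into bit 0):
  0x9803 + 0x82F0 = 0x11AF3 → wrap carry → 0x1AF4
  0x1AF4 + 0x68D6 = 0x083CA
  0x83CA + 0x06E9 = 0x08AB3
  0x8AB3 + 0x8537 = 0x10FEA → wrap carry → 0x0FEB
  0x0FEB + 0x8A7C = 0x09A67
One's-complement sum = 0x9A67.
Checksum = ~0x9A67 & 0xFFFF = 0x6598.

6598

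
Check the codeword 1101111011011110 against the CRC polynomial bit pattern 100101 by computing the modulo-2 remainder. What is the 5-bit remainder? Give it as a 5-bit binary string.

Modulo-2 division of 1101111011011110 by 100101:
  pos 0: 110111 XOR 100101 = 010010
  pos 1: 100101 XOR 100101 = 000000
  pos 8: 110111 XOR 100101 = 010010
  pos 9: 100101 XOR 100101 = 000000
Remainder = 00000 (zero — the frame passes the CRC check).

00000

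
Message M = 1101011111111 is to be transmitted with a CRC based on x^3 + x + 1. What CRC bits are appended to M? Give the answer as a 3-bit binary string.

111

Append 3 zeros: 1101011111111000. Divide by 1011 (XOR where the leading bit is 1):
  pos 0: 1101 XOR 1011 = 0110
  pos 1: 1100 XOR 1011 = 0111
  pos 2: 1111 XOR 1011 = 0100
  pos 3: 1001 XOR 1011 = 0010
  pos 5: 1011 XOR 1011 = 0000
  pos 9: 1111 XOR 1011 = 0100
  pos 10: 1000 XOR 1011 = 0011
  pos 12: 1100 XOR 1011 = 0111
Remainder (last 3 bits) = 111. This is the CRC / FCS.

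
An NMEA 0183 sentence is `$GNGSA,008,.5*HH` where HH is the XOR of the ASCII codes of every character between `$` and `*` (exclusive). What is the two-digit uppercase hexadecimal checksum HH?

7F

XOR the ASCII codes of the payload characters:
  'G' = 0x47 → acc = 0x47
  'N' = 0x4E → acc = 0x09
  'G' = 0x47 → acc = 0x4E
  'S' = 0x53 → acc = 0x1D
  'A' = 0x41 → acc = 0x5C
  ',' = 0x2C → acc = 0x70
  '0' = 0x30 → acc = 0x40
  '0' = 0x30 → acc = 0x70
  '8' = 0x38 → acc = 0x48
  ',' = 0x2C → acc = 0x64
  '.' = 0x2E → acc = 0x4A
  '5' = 0x35 → acc = 0x7F
Checksum = 0x7F.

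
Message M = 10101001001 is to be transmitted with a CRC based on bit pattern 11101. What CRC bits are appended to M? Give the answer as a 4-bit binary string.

Append 4 zeros: 101010010010000. Divide by 11101 (XOR where the leading bit is 1):
  pos 0: 10101 XOR 11101 = 01000
  pos 1: 10000 XOR 11101 = 01101
  pos 2: 11010 XOR 11101 = 00111
  pos 4: 11110 XOR 11101 = 00011
  pos 7: 11010 XOR 11101 = 00111
  pos 9: 11100 XOR 11101 = 00001
Remainder (last 4 bits) = 0010. This is the CRC / FCS.

0010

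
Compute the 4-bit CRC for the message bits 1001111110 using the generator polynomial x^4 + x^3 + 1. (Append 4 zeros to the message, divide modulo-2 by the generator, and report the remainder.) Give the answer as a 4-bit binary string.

0100

Append 4 zeros: 10011111100000. Divide by 11001 (XOR where the leading bit is 1):
  pos 0: 10011 XOR 11001 = 01010
  pos 1: 10101 XOR 11001 = 01100
  pos 2: 11001 XOR 11001 = 00000
  pos 7: 11000 XOR 11001 = 00001
Remainder (last 4 bits) = 0100. This is the CRC / FCS.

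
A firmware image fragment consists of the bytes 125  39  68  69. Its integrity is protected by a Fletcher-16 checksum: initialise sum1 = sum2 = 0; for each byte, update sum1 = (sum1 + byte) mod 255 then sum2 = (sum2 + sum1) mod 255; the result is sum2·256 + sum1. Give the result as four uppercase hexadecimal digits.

Running sums (mod 255):
  after byte 0 (125): sum1=125, sum2=125
  after byte 1 (39): sum1=164, sum2=34
  after byte 2 (68): sum1=232, sum2=11
  after byte 3 (69): sum1=46, sum2=57
Checksum = sum2·256 + sum1 = 57·256 + 46 = 14638 = 0x392E.

392E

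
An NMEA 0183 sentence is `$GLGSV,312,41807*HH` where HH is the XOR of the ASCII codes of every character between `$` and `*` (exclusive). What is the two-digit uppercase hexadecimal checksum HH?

43

XOR the ASCII codes of the payload characters:
  'G' = 0x47 → acc = 0x47
  'L' = 0x4C → acc = 0x0B
  'G' = 0x47 → acc = 0x4C
  'S' = 0x53 → acc = 0x1F
  'V' = 0x56 → acc = 0x49
  ',' = 0x2C → acc = 0x65
  '3' = 0x33 → acc = 0x56
  '1' = 0x31 → acc = 0x67
  '2' = 0x32 → acc = 0x55
  ',' = 0x2C → acc = 0x79
  '4' = 0x34 → acc = 0x4D
  '1' = 0x31 → acc = 0x7C
  '8' = 0x38 → acc = 0x44
  '0' = 0x30 → acc = 0x74
  '7' = 0x37 → acc = 0x43
Checksum = 0x43.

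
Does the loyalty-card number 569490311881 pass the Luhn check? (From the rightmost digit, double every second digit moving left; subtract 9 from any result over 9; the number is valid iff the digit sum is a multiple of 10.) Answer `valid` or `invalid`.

invalid

From the right, keep odd positions and double even positions (subtract 9 from any doubled value over 9):
  doubled (positions 2,4,...): 7 2 6 9 9 1 → sum 34
  kept (positions 1,3,...): 1 8 1 0 4 6 → sum 20
Total = 54.
54 mod 10 = 4, so the number is invalid.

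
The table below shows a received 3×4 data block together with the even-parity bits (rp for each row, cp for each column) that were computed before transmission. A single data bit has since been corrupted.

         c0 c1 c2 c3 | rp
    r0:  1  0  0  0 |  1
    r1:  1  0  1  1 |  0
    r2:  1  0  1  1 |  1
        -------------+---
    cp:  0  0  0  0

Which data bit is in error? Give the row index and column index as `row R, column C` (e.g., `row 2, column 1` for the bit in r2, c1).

row 1, column 0

Recompute each row's even parity and compare to rp:
  r0: data parity 1, sent rp 1 → ok
  r1: data parity 1, sent rp 0 → mismatch
  r2: data parity 1, sent rp 1 → ok
Recompute each column's even parity and compare to cp:
  c0: data parity 1, sent cp 0 → mismatch
  c1: data parity 0, sent cp 0 → ok
  c2: data parity 0, sent cp 0 → ok
  c3: data parity 0, sent cp 0 → ok
Exactly one row (r1) and one column (c0) fail → the flipped bit is at their intersection.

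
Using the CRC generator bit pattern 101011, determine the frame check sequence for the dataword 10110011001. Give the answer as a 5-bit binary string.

Append 5 zeros: 1011001100100000. Divide by 101011 (XOR where the leading bit is 1):
  pos 0: 101100 XOR 101011 = 000111
  pos 3: 111110 XOR 101011 = 010101
  pos 4: 101010 XOR 101011 = 000001
  pos 9: 110000 XOR 101011 = 011011
  pos 10: 110110 XOR 101011 = 011101
Remainder (last 5 bits) = 11101. This is the CRC / FCS.

11101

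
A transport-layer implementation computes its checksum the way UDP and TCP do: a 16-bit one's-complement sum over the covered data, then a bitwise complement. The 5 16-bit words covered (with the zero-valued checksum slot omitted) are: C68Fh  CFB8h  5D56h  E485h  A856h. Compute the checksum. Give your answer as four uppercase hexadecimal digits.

One's-complement addition (fold any carry out of bit 15 back into bit 0):
  0xC68F + 0xCFB8 = 0x19647 → wrap carry → 0x9648
  0x9648 + 0x5D56 = 0x0F39E
  0xF39E + 0xE485 = 0x1D823 → wrap carry → 0xD824
  0xD824 + 0xA856 = 0x1807A → wrap carry → 0x807B
One's-complement sum = 0x807B.
Checksum = ~0x807B & 0xFFFF = 0x7F84.

7F84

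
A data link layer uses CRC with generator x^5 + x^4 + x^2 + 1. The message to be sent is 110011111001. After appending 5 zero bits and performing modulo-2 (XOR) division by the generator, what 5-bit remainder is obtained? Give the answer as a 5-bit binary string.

Append 5 zeros: 11001111100100000. Divide by 110101 (XOR where the leading bit is 1):
  pos 0: 110011 XOR 110101 = 000110
  pos 3: 110111 XOR 110101 = 000010
  pos 7: 100010 XOR 110101 = 010111
  pos 8: 101110 XOR 110101 = 011011
  pos 9: 110110 XOR 110101 = 000011
Remainder (last 5 bits) = 01100. This is the CRC / FCS.

01100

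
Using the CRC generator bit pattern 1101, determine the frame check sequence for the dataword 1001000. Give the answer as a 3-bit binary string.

010

Append 3 zeros: 1001000000. Divide by 1101 (XOR where the leading bit is 1):
  pos 0: 1001 XOR 1101 = 0100
  pos 1: 1000 XOR 1101 = 0101
  pos 2: 1010 XOR 1101 = 0111
  pos 3: 1110 XOR 1101 = 0011
  pos 5: 1100 XOR 1101 = 0001
Remainder (last 3 bits) = 010. This is the CRC / FCS.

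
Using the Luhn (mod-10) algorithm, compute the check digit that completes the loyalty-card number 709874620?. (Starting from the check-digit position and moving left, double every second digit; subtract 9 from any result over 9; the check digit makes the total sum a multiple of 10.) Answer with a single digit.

Partial digits right→left: 0 2 6 4 7 8 9 0 7
Double every second digit counting from the check-digit position (so the 1st, 3rd, 5th, ... of the partial from the right).
  doubled (with −9 where >9): 0 3 5 9 5 → sum 22
  kept as-is: 2 4 8 0 → sum 14
Total = 22 + 14 = 36.
Check digit = (10 − (36 mod 10)) mod 10 = 4.

4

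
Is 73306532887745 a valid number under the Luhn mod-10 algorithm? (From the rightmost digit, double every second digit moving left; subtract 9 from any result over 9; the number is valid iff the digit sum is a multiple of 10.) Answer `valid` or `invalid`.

valid

From the right, keep odd positions and double even positions (subtract 9 from any doubled value over 9):
  doubled (positions 2,4,...): 8 5 7 6 3 6 5 → sum 40
  kept (positions 1,3,...): 5 7 8 2 5 0 3 → sum 30
Total = 70.
70 mod 10 = 0, so the number is valid.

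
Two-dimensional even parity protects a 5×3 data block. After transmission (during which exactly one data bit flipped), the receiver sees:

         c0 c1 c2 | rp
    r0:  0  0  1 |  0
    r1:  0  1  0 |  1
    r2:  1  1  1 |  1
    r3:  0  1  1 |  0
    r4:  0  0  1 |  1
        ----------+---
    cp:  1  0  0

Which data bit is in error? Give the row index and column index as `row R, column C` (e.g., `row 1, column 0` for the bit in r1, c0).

Recompute each row's even parity and compare to rp:
  r0: data parity 1, sent rp 0 → mismatch
  r1: data parity 1, sent rp 1 → ok
  r2: data parity 1, sent rp 1 → ok
  r3: data parity 0, sent rp 0 → ok
  r4: data parity 1, sent rp 1 → ok
Recompute each column's even parity and compare to cp:
  c0: data parity 1, sent cp 1 → ok
  c1: data parity 1, sent cp 0 → mismatch
  c2: data parity 0, sent cp 0 → ok
Exactly one row (r0) and one column (c1) fail → the flipped bit is at their intersection.

row 0, column 1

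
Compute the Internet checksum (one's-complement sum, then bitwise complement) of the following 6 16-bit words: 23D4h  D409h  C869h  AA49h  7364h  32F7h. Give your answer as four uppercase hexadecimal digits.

EF12

One's-complement addition (fold any carry out of bit 15 back into bit 0):
  0x23D4 + 0xD409 = 0x0F7DD
  0xF7DD + 0xC869 = 0x1C046 → wrap carry → 0xC047
  0xC047 + 0xAA49 = 0x16A90 → wrap carry → 0x6A91
  0x6A91 + 0x7364 = 0x0DDF5
  0xDDF5 + 0x32F7 = 0x110EC → wrap carry → 0x10ED
One's-complement sum = 0x10ED.
Checksum = ~0x10ED & 0xFFFF = 0xEF12.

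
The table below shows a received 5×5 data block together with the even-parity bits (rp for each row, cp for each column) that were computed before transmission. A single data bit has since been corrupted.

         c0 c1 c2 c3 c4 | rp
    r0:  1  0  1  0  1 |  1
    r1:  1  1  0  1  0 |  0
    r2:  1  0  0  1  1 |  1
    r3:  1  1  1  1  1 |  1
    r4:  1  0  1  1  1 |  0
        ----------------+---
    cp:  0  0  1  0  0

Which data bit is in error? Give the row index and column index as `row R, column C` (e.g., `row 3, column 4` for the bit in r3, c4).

row 1, column 0

Recompute each row's even parity and compare to rp:
  r0: data parity 1, sent rp 1 → ok
  r1: data parity 1, sent rp 0 → mismatch
  r2: data parity 1, sent rp 1 → ok
  r3: data parity 1, sent rp 1 → ok
  r4: data parity 0, sent rp 0 → ok
Recompute each column's even parity and compare to cp:
  c0: data parity 1, sent cp 0 → mismatch
  c1: data parity 0, sent cp 0 → ok
  c2: data parity 1, sent cp 1 → ok
  c3: data parity 0, sent cp 0 → ok
  c4: data parity 0, sent cp 0 → ok
Exactly one row (r1) and one column (c0) fail → the flipped bit is at their intersection.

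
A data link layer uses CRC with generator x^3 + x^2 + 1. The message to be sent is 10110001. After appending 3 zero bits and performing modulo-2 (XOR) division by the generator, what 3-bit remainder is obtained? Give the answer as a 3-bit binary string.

011

Append 3 zeros: 10110001000. Divide by 1101 (XOR where the leading bit is 1):
  pos 0: 1011 XOR 1101 = 0110
  pos 1: 1100 XOR 1101 = 0001
  pos 4: 1001 XOR 1101 = 0100
  pos 5: 1000 XOR 1101 = 0101
  pos 6: 1010 XOR 1101 = 0111
  pos 7: 1110 XOR 1101 = 0011
Remainder (last 3 bits) = 011. This is the CRC / FCS.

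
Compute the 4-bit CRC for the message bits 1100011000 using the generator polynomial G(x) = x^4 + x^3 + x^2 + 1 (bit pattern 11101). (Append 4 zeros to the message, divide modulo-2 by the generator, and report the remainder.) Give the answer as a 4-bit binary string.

Append 4 zeros: 11000110000000. Divide by 11101 (XOR where the leading bit is 1):
  pos 0: 11000 XOR 11101 = 00101
  pos 2: 10111 XOR 11101 = 01010
  pos 3: 10100 XOR 11101 = 01001
  pos 4: 10010 XOR 11101 = 01111
  pos 5: 11110 XOR 11101 = 00011
  pos 8: 11000 XOR 11101 = 00101
Remainder (last 4 bits) = 1010. This is the CRC / FCS.

1010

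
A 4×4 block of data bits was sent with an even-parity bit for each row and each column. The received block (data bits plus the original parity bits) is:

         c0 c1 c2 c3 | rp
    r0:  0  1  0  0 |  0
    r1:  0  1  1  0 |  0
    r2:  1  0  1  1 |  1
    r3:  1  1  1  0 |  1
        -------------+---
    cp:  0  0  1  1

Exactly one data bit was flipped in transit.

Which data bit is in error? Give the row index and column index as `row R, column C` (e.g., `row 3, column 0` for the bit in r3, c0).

row 0, column 1

Recompute each row's even parity and compare to rp:
  r0: data parity 1, sent rp 0 → mismatch
  r1: data parity 0, sent rp 0 → ok
  r2: data parity 1, sent rp 1 → ok
  r3: data parity 1, sent rp 1 → ok
Recompute each column's even parity and compare to cp:
  c0: data parity 0, sent cp 0 → ok
  c1: data parity 1, sent cp 0 → mismatch
  c2: data parity 1, sent cp 1 → ok
  c3: data parity 1, sent cp 1 → ok
Exactly one row (r0) and one column (c1) fail → the flipped bit is at their intersection.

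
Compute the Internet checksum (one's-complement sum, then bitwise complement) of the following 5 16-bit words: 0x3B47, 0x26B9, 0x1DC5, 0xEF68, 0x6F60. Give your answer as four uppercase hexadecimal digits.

One's-complement addition (fold any carry out of bit 15 back into bit 0):
  0x3B47 + 0x26B9 = 0x06200
  0x6200 + 0x1DC5 = 0x07FC5
  0x7FC5 + 0xEF68 = 0x16F2D → wrap carry → 0x6F2E
  0x6F2E + 0x6F60 = 0x0DE8E
One's-complement sum = 0xDE8E.
Checksum = ~0xDE8E & 0xFFFF = 0x2171.

2171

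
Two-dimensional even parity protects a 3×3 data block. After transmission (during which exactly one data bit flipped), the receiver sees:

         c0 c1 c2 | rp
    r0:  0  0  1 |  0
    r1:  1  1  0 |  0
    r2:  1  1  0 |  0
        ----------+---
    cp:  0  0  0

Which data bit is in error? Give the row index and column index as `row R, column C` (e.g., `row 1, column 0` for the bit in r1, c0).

Recompute each row's even parity and compare to rp:
  r0: data parity 1, sent rp 0 → mismatch
  r1: data parity 0, sent rp 0 → ok
  r2: data parity 0, sent rp 0 → ok
Recompute each column's even parity and compare to cp:
  c0: data parity 0, sent cp 0 → ok
  c1: data parity 0, sent cp 0 → ok
  c2: data parity 1, sent cp 0 → mismatch
Exactly one row (r0) and one column (c2) fail → the flipped bit is at their intersection.

row 0, column 2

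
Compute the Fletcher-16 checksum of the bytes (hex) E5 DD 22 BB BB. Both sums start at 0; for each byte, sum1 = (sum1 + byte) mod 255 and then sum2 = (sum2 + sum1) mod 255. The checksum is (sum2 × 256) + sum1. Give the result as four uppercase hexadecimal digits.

Running sums (mod 255):
  after byte 0 (E5): sum1=229, sum2=229
  after byte 1 (DD): sum1=195, sum2=169
  after byte 2 (22): sum1=229, sum2=143
  after byte 3 (BB): sum1=161, sum2=49
  after byte 4 (BB): sum1=93, sum2=142
Checksum = sum2·256 + sum1 = 142·256 + 93 = 36445 = 0x8E5D.

8E5D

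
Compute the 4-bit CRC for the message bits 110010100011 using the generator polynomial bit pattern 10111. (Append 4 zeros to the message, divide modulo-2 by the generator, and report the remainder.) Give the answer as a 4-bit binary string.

1001

Append 4 zeros: 1100101000110000. Divide by 10111 (XOR where the leading bit is 1):
  pos 0: 11001 XOR 10111 = 01110
  pos 1: 11100 XOR 10111 = 01011
  pos 2: 10111 XOR 10111 = 00000
  pos 10: 11000 XOR 10111 = 01111
  pos 11: 11110 XOR 10111 = 01001
Remainder (last 4 bits) = 1001. This is the CRC / FCS.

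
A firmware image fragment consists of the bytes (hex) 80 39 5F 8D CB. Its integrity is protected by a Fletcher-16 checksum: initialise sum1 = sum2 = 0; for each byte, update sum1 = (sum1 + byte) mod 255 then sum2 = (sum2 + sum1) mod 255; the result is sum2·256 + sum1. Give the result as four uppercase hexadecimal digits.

Running sums (mod 255):
  after byte 0 (80): sum1=128, sum2=128
  after byte 1 (39): sum1=185, sum2=58
  after byte 2 (5F): sum1=25, sum2=83
  after byte 3 (8D): sum1=166, sum2=249
  after byte 4 (CB): sum1=114, sum2=108
Checksum = sum2·256 + sum1 = 108·256 + 114 = 27762 = 0x6C72.

6C72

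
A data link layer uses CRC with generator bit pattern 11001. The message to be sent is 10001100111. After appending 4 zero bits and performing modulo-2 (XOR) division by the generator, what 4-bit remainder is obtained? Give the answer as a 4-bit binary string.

Append 4 zeros: 100011001110000. Divide by 11001 (XOR where the leading bit is 1):
  pos 0: 10001 XOR 11001 = 01000
  pos 1: 10001 XOR 11001 = 01000
  pos 2: 10000 XOR 11001 = 01001
  pos 3: 10010 XOR 11001 = 01011
  pos 4: 10111 XOR 11001 = 01110
  pos 5: 11101 XOR 11001 = 00100
  pos 7: 10010 XOR 11001 = 01011
  pos 8: 10110 XOR 11001 = 01111
  pos 9: 11110 XOR 11001 = 00111
Remainder (last 4 bits) = 1110. This is the CRC / FCS.

1110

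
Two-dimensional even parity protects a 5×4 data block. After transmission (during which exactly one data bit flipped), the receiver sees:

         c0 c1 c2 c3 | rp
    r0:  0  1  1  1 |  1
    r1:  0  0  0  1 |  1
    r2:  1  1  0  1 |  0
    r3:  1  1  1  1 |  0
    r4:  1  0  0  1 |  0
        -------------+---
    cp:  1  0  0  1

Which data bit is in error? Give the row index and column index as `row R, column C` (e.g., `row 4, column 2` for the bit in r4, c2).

Recompute each row's even parity and compare to rp:
  r0: data parity 1, sent rp 1 → ok
  r1: data parity 1, sent rp 1 → ok
  r2: data parity 1, sent rp 0 → mismatch
  r3: data parity 0, sent rp 0 → ok
  r4: data parity 0, sent rp 0 → ok
Recompute each column's even parity and compare to cp:
  c0: data parity 1, sent cp 1 → ok
  c1: data parity 1, sent cp 0 → mismatch
  c2: data parity 0, sent cp 0 → ok
  c3: data parity 1, sent cp 1 → ok
Exactly one row (r2) and one column (c1) fail → the flipped bit is at their intersection.

row 2, column 1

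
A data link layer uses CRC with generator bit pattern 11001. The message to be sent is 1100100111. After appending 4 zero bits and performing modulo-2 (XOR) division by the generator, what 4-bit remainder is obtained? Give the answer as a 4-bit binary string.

1101

Append 4 zeros: 11001001110000. Divide by 11001 (XOR where the leading bit is 1):
  pos 0: 11001 XOR 11001 = 00000
  pos 7: 11100 XOR 11001 = 00101
  pos 9: 10100 XOR 11001 = 01101
Remainder (last 4 bits) = 1101. This is the CRC / FCS.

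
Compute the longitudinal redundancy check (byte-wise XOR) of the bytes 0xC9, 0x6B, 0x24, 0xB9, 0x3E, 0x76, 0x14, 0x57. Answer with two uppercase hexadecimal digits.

XOR the bytes together:
  start with 0xC9
  0xC9 ⊕ 0x6B = 0xA2
  0xA2 ⊕ 0x24 = 0x86
  0x86 ⊕ 0xB9 = 0x3F
  0x3F ⊕ 0x3E = 0x01
  0x01 ⊕ 0x76 = 0x77
  0x77 ⊕ 0x14 = 0x63
  0x63 ⊕ 0x57 = 0x34

34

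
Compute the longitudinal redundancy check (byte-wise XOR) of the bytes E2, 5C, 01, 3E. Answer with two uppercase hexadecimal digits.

XOR the bytes together:
  start with 0xE2
  0xE2 ⊕ 0x5C = 0xBE
  0xBE ⊕ 0x01 = 0xBF
  0xBF ⊕ 0x3E = 0x81

81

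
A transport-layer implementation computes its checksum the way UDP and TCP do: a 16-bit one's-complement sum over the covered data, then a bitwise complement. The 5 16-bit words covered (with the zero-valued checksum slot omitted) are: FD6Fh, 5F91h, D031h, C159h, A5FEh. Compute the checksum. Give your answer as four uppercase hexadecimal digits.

6B74

One's-complement addition (fold any carry out of bit 15 back into bit 0):
  0xFD6F + 0x5F91 = 0x15D00 → wrap carry → 0x5D01
  0x5D01 + 0xD031 = 0x12D32 → wrap carry → 0x2D33
  0x2D33 + 0xC159 = 0x0EE8C
  0xEE8C + 0xA5FE = 0x1948A → wrap carry → 0x948B
One's-complement sum = 0x948B.
Checksum = ~0x948B & 0xFFFF = 0x6B74.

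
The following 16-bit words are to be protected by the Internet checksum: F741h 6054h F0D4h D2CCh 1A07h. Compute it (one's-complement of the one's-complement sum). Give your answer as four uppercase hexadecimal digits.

One's-complement addition (fold any carry out of bit 15 back into bit 0):
  0xF741 + 0x6054 = 0x15795 → wrap carry → 0x5796
  0x5796 + 0xF0D4 = 0x1486A → wrap carry → 0x486B
  0x486B + 0xD2CC = 0x11B37 → wrap carry → 0x1B38
  0x1B38 + 0x1A07 = 0x0353F
One's-complement sum = 0x353F.
Checksum = ~0x353F & 0xFFFF = 0xCAC0.

CAC0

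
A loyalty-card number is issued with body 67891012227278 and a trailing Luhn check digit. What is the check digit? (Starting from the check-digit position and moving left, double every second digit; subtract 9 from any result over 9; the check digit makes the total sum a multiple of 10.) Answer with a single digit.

Partial digits right→left: 8 7 2 7 2 2 2 1 0 1 9 8 7 6
Double every second digit counting from the check-digit position (so the 1st, 3rd, 5th, ... of the partial from the right).
  doubled (with −9 where >9): 7 4 4 4 0 9 5 → sum 33
  kept as-is: 7 7 2 1 1 8 6 → sum 32
Total = 33 + 32 = 65.
Check digit = (10 − (65 mod 10)) mod 10 = 5.

5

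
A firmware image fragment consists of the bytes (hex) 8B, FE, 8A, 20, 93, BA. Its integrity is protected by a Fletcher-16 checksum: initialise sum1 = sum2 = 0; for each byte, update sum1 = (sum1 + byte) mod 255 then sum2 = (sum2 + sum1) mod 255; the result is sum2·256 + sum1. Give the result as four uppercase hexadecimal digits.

AC83

Running sums (mod 255):
  after byte 0 (8B): sum1=139, sum2=139
  after byte 1 (FE): sum1=138, sum2=22
  after byte 2 (8A): sum1=21, sum2=43
  after byte 3 (20): sum1=53, sum2=96
  after byte 4 (93): sum1=200, sum2=41
  after byte 5 (BA): sum1=131, sum2=172
Checksum = sum2·256 + sum1 = 172·256 + 131 = 44163 = 0xAC83.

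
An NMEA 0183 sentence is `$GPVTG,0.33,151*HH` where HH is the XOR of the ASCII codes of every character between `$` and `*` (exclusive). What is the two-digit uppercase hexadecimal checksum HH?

79

XOR the ASCII codes of the payload characters:
  'G' = 0x47 → acc = 0x47
  'P' = 0x50 → acc = 0x17
  'V' = 0x56 → acc = 0x41
  'T' = 0x54 → acc = 0x15
  'G' = 0x47 → acc = 0x52
  ',' = 0x2C → acc = 0x7E
  '0' = 0x30 → acc = 0x4E
  '.' = 0x2E → acc = 0x60
  '3' = 0x33 → acc = 0x53
  '3' = 0x33 → acc = 0x60
  ',' = 0x2C → acc = 0x4C
  '1' = 0x31 → acc = 0x7D
  '5' = 0x35 → acc = 0x48
  '1' = 0x31 → acc = 0x79
Checksum = 0x79.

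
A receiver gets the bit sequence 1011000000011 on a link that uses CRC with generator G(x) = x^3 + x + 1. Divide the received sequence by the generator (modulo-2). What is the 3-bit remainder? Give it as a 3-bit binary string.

Modulo-2 division of 1011000000011 by 1011:
  pos 0: 1011 XOR 1011 = 0000
Remainder = 011 (nonzero — an error is detected).

011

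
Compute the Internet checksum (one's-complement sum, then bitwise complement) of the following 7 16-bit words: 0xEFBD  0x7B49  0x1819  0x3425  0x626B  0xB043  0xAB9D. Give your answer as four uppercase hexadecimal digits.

8A6D

One's-complement addition (fold any carry out of bit 15 back into bit 0):
  0xEFBD + 0x7B49 = 0x16B06 → wrap carry → 0x6B07
  0x6B07 + 0x1819 = 0x08320
  0x8320 + 0x3425 = 0x0B745
  0xB745 + 0x626B = 0x119B0 → wrap carry → 0x19B1
  0x19B1 + 0xB043 = 0x0C9F4
  0xC9F4 + 0xAB9D = 0x17591 → wrap carry → 0x7592
One's-complement sum = 0x7592.
Checksum = ~0x7592 & 0xFFFF = 0x8A6D.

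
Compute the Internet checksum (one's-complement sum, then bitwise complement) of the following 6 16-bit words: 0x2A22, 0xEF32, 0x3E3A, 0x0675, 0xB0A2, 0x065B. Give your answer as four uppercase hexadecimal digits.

One's-complement addition (fold any carry out of bit 15 back into bit 0):
  0x2A22 + 0xEF32 = 0x11954 → wrap carry → 0x1955
  0x1955 + 0x3E3A = 0x0578F
  0x578F + 0x0675 = 0x05E04
  0x5E04 + 0xB0A2 = 0x10EA6 → wrap carry → 0x0EA7
  0x0EA7 + 0x065B = 0x01502
One's-complement sum = 0x1502.
Checksum = ~0x1502 & 0xFFFF = 0xEAFD.

EAFD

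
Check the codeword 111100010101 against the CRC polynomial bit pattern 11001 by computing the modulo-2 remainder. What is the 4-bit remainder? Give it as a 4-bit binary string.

Modulo-2 division of 111100010101 by 11001:
  pos 0: 11110 XOR 11001 = 00111
  pos 2: 11100 XOR 11001 = 00101
  pos 4: 10110 XOR 11001 = 01111
  pos 5: 11111 XOR 11001 = 00110
  pos 7: 11001 XOR 11001 = 00000
Remainder = 0000 (zero — the frame passes the CRC check).

0000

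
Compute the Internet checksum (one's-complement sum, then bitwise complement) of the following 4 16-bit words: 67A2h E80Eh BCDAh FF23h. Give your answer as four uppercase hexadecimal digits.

F44F

One's-complement addition (fold any carry out of bit 15 back into bit 0):
  0x67A2 + 0xE80E = 0x14FB0 → wrap carry → 0x4FB1
  0x4FB1 + 0xBCDA = 0x10C8B → wrap carry → 0x0C8C
  0x0C8C + 0xFF23 = 0x10BAF → wrap carry → 0x0BB0
One's-complement sum = 0x0BB0.
Checksum = ~0x0BB0 & 0xFFFF = 0xF44F.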